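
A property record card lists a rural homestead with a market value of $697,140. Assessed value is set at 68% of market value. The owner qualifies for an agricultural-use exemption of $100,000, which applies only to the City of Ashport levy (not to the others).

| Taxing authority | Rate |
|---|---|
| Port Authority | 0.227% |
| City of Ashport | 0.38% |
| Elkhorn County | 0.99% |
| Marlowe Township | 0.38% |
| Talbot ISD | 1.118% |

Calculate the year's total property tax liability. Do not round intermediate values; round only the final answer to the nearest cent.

Assessed value = $697,140 × 0.68 = $474,055.2
Port Authority: $474,055.2 × 0.00227 = $1,076.105304
City of Ashport: ($474,055.2 − $100,000) × 0.0038 = $374,055.2 × 0.0038 = $1,421.40976
Elkhorn County: $474,055.2 × 0.0099 = $4,693.14648
Marlowe Township: $474,055.2 × 0.0038 = $1,801.40976
Talbot ISD: $474,055.2 × 0.01118 = $5,299.937136
Total = $14,292.00844

$14,292.01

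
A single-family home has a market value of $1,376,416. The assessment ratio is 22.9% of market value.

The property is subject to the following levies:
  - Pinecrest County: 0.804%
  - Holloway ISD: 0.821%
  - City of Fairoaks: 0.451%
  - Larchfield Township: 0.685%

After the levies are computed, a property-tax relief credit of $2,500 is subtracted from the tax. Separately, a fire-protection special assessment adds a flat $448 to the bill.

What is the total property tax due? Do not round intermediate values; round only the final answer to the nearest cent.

Assessed value = $1,376,416 × 0.229 = $315,199.264
Pinecrest County: $315,199.264 × 0.00804 = $2,534.20208256
Holloway ISD: $315,199.264 × 0.00821 = $2,587.78595744
City of Fairoaks: $315,199.264 × 0.00451 = $1,421.54868064
Larchfield Township: $315,199.264 × 0.00685 = $2,159.1149584
Levies subtotal = $8,702.65167904
After credit = $8,702.65167904 − $2,500 = $6,202.65167904
Total = $6,202.65167904 + $448 = $6,650.65167904

$6,650.65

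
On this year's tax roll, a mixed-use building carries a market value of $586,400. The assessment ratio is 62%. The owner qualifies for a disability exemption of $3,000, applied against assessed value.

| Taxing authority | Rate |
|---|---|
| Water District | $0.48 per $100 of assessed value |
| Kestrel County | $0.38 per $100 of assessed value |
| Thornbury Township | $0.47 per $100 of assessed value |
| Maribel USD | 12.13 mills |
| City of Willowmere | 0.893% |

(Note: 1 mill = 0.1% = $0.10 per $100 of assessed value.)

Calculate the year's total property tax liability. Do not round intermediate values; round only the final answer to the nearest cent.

Assessed value = $586,400 × 0.62 = $363,568
Taxable value = $363,568 − $3,000 = $360,568
Water District: $360,568 × 0.0048 = $1,730.7264
Kestrel County: $360,568 × 0.0038 = $1,370.1584
Thornbury Township: $360,568 × 0.0047 = $1,694.6696
Maribel USD: $360,568 × 0.01213 = $4,373.68984
City of Willowmere: $360,568 × 0.00893 = $3,219.87224
Total = $12,389.11648

$12,389.12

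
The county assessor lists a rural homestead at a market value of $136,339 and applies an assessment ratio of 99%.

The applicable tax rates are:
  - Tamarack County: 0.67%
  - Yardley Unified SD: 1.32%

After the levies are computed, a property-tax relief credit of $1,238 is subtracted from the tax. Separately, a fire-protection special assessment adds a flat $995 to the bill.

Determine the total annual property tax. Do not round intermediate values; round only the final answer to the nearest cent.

Assessed value = $136,339 × 0.99 = $134,975.61
Tamarack County: $134,975.61 × 0.0067 = $904.336587
Yardley Unified SD: $134,975.61 × 0.0132 = $1,781.678052
Levies subtotal = $2,686.014639
After credit = $2,686.014639 − $1,238 = $1,448.014639
Total = $1,448.014639 + $995 = $2,443.014639

$2,443.01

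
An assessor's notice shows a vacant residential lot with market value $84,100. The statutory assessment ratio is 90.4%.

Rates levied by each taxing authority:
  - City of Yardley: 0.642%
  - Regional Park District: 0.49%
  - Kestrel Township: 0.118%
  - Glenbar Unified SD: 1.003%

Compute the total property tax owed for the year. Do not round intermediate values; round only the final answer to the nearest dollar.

Assessed value = $84,100 × 0.904 = $76,026.4
City of Yardley: $76,026.4 × 0.00642 = $488.089488
Regional Park District: $76,026.4 × 0.0049 = $372.52936
Kestrel Township: $76,026.4 × 0.00118 = $89.711152
Glenbar Unified SD: $76,026.4 × 0.01003 = $762.544792
Total = $488.089488 + $372.52936 + $89.711152 + $762.544792 = $1,712.874792

$1,713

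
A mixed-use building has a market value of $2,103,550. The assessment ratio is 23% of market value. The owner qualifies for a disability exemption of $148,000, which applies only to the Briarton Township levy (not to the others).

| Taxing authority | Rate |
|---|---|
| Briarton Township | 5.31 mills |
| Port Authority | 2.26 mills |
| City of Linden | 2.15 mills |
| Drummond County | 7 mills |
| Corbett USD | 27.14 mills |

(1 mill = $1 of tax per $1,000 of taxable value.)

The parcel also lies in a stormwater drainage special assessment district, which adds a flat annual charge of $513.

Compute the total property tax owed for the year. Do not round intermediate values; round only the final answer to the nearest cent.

$20,947.31

Assessed value = $2,103,550 × 0.23 = $483,816.5
Briarton Township: ($483,816.5 − $148,000) × 0.00531 = $335,816.5 × 0.00531 = $1,783.185615
Port Authority: $483,816.5 × 0.00226 = $1,093.42529
City of Linden: $483,816.5 × 0.00215 = $1,040.205475
Drummond County: $483,816.5 × 0.007 = $3,386.7155
Corbett USD: $483,816.5 × 0.02714 = $13,130.77981
Levies subtotal = $20,434.31169
Total = $20,434.31169 + $513 = $20,947.31169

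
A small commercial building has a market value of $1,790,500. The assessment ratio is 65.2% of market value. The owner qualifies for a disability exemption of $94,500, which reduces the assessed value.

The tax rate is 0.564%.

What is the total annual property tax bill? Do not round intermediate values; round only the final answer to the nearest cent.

Assessed value = $1,790,500 × 0.652 = $1,167,406
Taxable value = $1,167,406 − $94,500 = $1,072,906
Tax = $1,072,906 × 0.00564 = $6,051.18984

$6,051.19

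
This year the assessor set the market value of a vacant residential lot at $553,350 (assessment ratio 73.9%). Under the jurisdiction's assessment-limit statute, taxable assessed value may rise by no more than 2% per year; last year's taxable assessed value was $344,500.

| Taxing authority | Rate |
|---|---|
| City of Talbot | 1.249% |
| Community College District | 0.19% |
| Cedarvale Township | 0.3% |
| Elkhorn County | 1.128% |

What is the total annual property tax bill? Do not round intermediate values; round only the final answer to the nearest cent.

$10,074.35

Uncapped assessed value = $553,350 × 0.739 = $408,925.65
Cap limit = $344,500 × 1.02 = $351,390
Taxable assessed value = min($408,925.65, $351,390) = $351,390 (cap binds)
City of Talbot: $351,390 × 0.01249 = $4,388.8611
Community College District: $351,390 × 0.0019 = $667.641
Cedarvale Township: $351,390 × 0.003 = $1,054.17
Elkhorn County: $351,390 × 0.01128 = $3,963.6792
Total = $10,074.3513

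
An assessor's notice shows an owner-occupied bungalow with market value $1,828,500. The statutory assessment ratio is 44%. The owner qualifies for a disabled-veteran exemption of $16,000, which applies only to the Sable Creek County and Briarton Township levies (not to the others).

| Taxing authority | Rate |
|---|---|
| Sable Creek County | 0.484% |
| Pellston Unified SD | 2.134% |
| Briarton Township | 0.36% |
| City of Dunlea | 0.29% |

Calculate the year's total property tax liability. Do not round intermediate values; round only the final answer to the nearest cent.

Assessed value = $1,828,500 × 0.44 = $804,540
Sable Creek County: ($804,540 − $16,000) × 0.00484 = $788,540 × 0.00484 = $3,816.5336
Pellston Unified SD: $804,540 × 0.02134 = $17,168.8836
Briarton Township: ($804,540 − $16,000) × 0.0036 = $788,540 × 0.0036 = $2,838.744
City of Dunlea: $804,540 × 0.0029 = $2,333.166
Total = $26,157.3272

$26,157.33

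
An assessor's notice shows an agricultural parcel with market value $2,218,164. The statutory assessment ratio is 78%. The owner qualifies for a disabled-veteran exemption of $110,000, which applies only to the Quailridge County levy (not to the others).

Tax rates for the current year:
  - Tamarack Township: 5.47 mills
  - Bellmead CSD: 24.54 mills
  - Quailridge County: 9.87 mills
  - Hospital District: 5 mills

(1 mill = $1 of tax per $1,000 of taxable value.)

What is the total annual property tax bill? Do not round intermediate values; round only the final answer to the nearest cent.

Assessed value = $2,218,164 × 0.78 = $1,730,167.92
Tamarack Township: $1,730,167.92 × 0.00547 = $9,464.0185224
Bellmead CSD: $1,730,167.92 × 0.02454 = $42,458.3207568
Quailridge County: ($1,730,167.92 − $110,000) × 0.00987 = $1,620,167.92 × 0.00987 = $15,991.0573704
Hospital District: $1,730,167.92 × 0.005 = $8,650.8396
Total = $76,564.2362496

$76,564.24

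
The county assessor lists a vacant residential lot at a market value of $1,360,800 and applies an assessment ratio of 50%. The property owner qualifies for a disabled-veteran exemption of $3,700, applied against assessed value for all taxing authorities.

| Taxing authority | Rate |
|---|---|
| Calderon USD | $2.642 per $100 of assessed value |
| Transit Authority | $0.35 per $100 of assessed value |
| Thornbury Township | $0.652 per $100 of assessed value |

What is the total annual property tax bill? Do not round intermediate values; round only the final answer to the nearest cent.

Assessed value = $1,360,800 × 0.5 = $680,400
Taxable value = $680,400 − $3,700 = $676,700
Calderon USD: $676,700 × 0.02642 = $17,878.414
Transit Authority: $676,700 × 0.0035 = $2,368.45
Thornbury Township: $676,700 × 0.00652 = $4,412.084
Total = $17,878.414 + $2,368.45 + $4,412.084 = $24,658.948

$24,658.95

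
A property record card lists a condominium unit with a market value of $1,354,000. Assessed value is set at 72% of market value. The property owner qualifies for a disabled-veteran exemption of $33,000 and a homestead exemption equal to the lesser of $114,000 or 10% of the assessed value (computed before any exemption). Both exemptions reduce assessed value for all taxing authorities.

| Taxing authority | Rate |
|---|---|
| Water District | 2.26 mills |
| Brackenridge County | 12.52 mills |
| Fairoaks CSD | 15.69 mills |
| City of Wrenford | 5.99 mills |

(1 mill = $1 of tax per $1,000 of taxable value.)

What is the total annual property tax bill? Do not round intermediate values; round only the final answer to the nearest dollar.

Assessed value = $1,354,000 × 0.72 = $974,880
Homestead exemption = min($114,000, 10% × $974,880) = min($114,000, $97,488) = $97,488 (percentage binds)
Taxable value = $974,880 − $33,000 − $97,488 = $844,392
Water District: $844,392 × 0.00226 = $1,908.32592
Brackenridge County: $844,392 × 0.01252 = $10,571.78784
Fairoaks CSD: $844,392 × 0.01569 = $13,248.51048
City of Wrenford: $844,392 × 0.00599 = $5,057.90808
Total = $30,786.53232

$30,787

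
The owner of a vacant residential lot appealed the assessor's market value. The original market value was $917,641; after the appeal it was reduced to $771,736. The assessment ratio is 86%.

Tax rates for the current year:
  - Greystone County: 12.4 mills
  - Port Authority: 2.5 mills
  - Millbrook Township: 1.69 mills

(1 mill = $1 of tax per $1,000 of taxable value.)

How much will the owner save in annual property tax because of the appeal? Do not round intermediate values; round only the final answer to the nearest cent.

$2,081.68

Old assessed value = $917,641 × 0.86 = $789,171.26
New assessed value = $771,736 × 0.86 = $663,692.96
Combined rate = 0.0124 + 0.0025 + 0.00169 = 0.01659
Old tax = $789,171.26 × 0.01659 = $13,092.3512034
New tax = $663,692.96 × 0.01659 = $11,010.6662064
Reduction = $13,092.3512034 − $11,010.6662064 = $2,081.684997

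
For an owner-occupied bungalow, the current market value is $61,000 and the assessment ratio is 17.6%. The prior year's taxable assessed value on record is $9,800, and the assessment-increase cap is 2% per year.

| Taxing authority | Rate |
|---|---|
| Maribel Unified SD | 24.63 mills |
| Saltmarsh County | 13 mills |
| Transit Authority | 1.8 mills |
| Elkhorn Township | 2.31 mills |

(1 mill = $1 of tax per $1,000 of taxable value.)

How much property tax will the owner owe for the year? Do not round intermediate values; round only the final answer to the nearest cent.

$417.23

Uncapped assessed value = $61,000 × 0.176 = $10,736
Cap limit = $9,800 × 1.02 = $9,996
Taxable assessed value = min($10,736, $9,996) = $9,996 (cap binds)
Maribel Unified SD: $9,996 × 0.02463 = $246.20148
Saltmarsh County: $9,996 × 0.013 = $129.948
Transit Authority: $9,996 × 0.0018 = $17.9928
Elkhorn Township: $9,996 × 0.00231 = $23.09076
Total = $417.23304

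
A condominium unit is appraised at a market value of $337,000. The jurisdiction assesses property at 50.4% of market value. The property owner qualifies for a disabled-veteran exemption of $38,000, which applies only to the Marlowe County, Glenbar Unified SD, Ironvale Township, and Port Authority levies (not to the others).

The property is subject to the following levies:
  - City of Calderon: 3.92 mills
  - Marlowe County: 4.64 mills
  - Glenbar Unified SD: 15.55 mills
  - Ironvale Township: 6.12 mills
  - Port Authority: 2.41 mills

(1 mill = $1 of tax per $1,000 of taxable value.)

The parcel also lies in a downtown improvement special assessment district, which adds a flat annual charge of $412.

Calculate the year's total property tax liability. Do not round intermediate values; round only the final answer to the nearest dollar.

Assessed value = $337,000 × 0.504 = $169,848
City of Calderon: $169,848 × 0.00392 = $665.80416
Marlowe County: ($169,848 − $38,000) × 0.00464 = $131,848 × 0.00464 = $611.77472
Glenbar Unified SD: ($169,848 − $38,000) × 0.01555 = $131,848 × 0.01555 = $2,050.2364
Ironvale Township: ($169,848 − $38,000) × 0.00612 = $131,848 × 0.00612 = $806.90976
Port Authority: ($169,848 − $38,000) × 0.00241 = $131,848 × 0.00241 = $317.75368
Levies subtotal = $4,452.47872
Total = $4,452.47872 + $412 = $4,864.47872

$4,864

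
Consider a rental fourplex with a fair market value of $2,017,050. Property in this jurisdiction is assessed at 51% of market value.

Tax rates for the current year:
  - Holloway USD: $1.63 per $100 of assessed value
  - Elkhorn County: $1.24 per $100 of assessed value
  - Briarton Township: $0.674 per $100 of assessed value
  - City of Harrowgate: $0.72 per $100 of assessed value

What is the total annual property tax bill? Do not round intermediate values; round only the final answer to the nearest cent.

Assessed value = $2,017,050 × 0.51 = $1,028,695.5
Holloway USD: $1,028,695.5 × 0.0163 = $16,767.73665
Elkhorn County: $1,028,695.5 × 0.0124 = $12,755.8242
Briarton Township: $1,028,695.5 × 0.00674 = $6,933.40767
City of Harrowgate: $1,028,695.5 × 0.0072 = $7,406.6076
Total = $16,767.73665 + $12,755.8242 + $6,933.40767 + $7,406.6076 = $43,863.57612

$43,863.58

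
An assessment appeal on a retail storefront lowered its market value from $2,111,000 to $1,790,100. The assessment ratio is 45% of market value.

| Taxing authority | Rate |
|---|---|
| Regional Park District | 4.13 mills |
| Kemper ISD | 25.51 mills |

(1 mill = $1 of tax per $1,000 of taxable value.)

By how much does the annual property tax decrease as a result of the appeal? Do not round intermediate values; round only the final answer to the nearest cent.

$4,280.16

Old assessed value = $2,111,000 × 0.45 = $949,950
New assessed value = $1,790,100 × 0.45 = $805,545
Combined rate = 0.00413 + 0.02551 = 0.02964
Old tax = $949,950 × 0.02964 = $28,156.518
New tax = $805,545 × 0.02964 = $23,876.3538
Reduction = $28,156.518 − $23,876.3538 = $4,280.1642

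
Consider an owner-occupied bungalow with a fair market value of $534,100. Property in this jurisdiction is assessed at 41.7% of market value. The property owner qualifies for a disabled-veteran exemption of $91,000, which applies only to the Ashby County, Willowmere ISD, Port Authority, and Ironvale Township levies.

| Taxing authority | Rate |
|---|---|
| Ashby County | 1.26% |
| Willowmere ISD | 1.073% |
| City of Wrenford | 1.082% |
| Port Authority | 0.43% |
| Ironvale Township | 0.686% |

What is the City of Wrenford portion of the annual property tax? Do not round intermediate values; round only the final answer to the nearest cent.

$2,409.83

Assessed value = $534,100 × 0.417 = $222,719.7
City of Wrenford taxable value = $222,719.7 (exemption does not apply)
City of Wrenford levy = $222,719.7 × 0.01082 = $2,409.827154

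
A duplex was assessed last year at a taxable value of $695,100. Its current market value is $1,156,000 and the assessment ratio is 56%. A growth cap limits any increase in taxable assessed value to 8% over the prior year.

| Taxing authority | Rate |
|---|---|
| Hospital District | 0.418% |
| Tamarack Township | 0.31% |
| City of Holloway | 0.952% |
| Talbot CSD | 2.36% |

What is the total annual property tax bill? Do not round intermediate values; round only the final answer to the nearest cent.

$26,153.34

Uncapped assessed value = $1,156,000 × 0.56 = $647,360
Cap limit = $695,100 × 1.08 = $750,708
Taxable assessed value = min($647,360, $750,708) = $647,360 (cap does not bind)
Hospital District: $647,360 × 0.00418 = $2,705.9648
Tamarack Township: $647,360 × 0.0031 = $2,006.816
City of Holloway: $647,360 × 0.00952 = $6,162.8672
Talbot CSD: $647,360 × 0.0236 = $15,277.696
Total = $26,153.344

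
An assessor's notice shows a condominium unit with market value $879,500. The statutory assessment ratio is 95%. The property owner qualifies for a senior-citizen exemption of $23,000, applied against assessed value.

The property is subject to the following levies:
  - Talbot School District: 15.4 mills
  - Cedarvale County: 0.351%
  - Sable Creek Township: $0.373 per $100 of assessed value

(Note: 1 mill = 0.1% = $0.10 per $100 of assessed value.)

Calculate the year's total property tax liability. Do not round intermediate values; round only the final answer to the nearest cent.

Assessed value = $879,500 × 0.95 = $835,525
Taxable value = $835,525 − $23,000 = $812,525
Talbot School District: $812,525 × 0.0154 = $12,512.885
Cedarvale County: $812,525 × 0.00351 = $2,851.96275
Sable Creek Township: $812,525 × 0.00373 = $3,030.71825
Total = $18,395.566

$18,395.57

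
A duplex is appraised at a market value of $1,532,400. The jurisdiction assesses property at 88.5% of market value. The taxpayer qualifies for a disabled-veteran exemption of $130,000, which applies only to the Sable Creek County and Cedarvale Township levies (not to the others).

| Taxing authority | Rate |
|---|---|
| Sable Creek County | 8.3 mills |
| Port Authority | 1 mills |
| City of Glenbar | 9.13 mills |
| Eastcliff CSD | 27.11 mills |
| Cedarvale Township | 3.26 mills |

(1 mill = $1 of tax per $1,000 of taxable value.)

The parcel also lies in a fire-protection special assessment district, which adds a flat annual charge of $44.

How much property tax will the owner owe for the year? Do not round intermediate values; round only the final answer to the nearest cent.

Assessed value = $1,532,400 × 0.885 = $1,356,174
Sable Creek County: ($1,356,174 − $130,000) × 0.0083 = $1,226,174 × 0.0083 = $10,177.2442
Port Authority: $1,356,174 × 0.001 = $1,356.174
City of Glenbar: $1,356,174 × 0.00913 = $12,381.86862
Eastcliff CSD: $1,356,174 × 0.02711 = $36,765.87714
Cedarvale Township: ($1,356,174 − $130,000) × 0.00326 = $1,226,174 × 0.00326 = $3,997.32724
Levies subtotal = $64,678.4912
Total = $64,678.4912 + $44 = $64,722.4912

$64,722.49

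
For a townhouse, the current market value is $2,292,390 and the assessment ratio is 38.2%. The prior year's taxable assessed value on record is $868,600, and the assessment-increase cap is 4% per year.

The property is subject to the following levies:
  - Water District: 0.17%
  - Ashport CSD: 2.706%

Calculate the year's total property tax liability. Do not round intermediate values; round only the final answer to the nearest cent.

Uncapped assessed value = $2,292,390 × 0.382 = $875,692.98
Cap limit = $868,600 × 1.04 = $903,344
Taxable assessed value = min($875,692.98, $903,344) = $875,692.98 (cap does not bind)
Water District: $875,692.98 × 0.0017 = $1,488.678066
Ashport CSD: $875,692.98 × 0.02706 = $23,696.2520388
Total = $25,184.9301048

$25,184.93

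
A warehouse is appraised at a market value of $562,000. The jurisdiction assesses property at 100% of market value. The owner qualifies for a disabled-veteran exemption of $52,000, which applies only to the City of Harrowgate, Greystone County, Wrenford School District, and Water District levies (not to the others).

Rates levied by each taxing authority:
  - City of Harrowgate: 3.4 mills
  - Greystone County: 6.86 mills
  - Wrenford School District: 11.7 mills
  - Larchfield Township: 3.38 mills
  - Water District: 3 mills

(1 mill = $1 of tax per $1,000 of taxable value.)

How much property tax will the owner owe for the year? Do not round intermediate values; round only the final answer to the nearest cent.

$14,629.16

Assessed value = $562,000 × 1 = $562,000
City of Harrowgate: ($562,000 − $52,000) × 0.0034 = $510,000 × 0.0034 = $1,734
Greystone County: ($562,000 − $52,000) × 0.00686 = $510,000 × 0.00686 = $3,498.6
Wrenford School District: ($562,000 − $52,000) × 0.0117 = $510,000 × 0.0117 = $5,967
Larchfield Township: $562,000 × 0.00338 = $1,899.56
Water District: ($562,000 − $52,000) × 0.003 = $510,000 × 0.003 = $1,530
Total = $14,629.16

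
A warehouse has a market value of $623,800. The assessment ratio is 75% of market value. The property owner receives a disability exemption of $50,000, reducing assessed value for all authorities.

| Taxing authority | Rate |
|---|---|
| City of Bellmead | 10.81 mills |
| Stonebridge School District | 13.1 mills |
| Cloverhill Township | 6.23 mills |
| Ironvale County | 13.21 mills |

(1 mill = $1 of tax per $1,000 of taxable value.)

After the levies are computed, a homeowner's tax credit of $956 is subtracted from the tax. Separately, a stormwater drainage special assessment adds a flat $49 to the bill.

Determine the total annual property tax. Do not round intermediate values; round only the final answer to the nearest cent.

Assessed value = $623,800 × 0.75 = $467,850
Taxable value = $467,850 − $50,000 = $417,850
City of Bellmead: $417,850 × 0.01081 = $4,516.9585
Stonebridge School District: $417,850 × 0.0131 = $5,473.835
Cloverhill Township: $417,850 × 0.00623 = $2,603.2055
Ironvale County: $417,850 × 0.01321 = $5,519.7985
Levies subtotal = $18,113.7975
After credit = $18,113.7975 − $956 = $17,157.7975
Total = $17,157.7975 + $49 = $17,206.7975

$17,206.80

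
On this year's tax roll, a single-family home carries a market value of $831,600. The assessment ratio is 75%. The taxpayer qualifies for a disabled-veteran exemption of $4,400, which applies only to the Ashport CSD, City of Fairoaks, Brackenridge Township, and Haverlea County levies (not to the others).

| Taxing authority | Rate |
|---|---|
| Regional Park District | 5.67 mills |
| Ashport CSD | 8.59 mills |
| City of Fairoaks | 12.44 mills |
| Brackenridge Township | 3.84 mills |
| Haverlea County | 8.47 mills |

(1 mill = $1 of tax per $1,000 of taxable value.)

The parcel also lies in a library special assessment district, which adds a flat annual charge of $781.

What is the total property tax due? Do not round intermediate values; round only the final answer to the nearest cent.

$24,964.84

Assessed value = $831,600 × 0.75 = $623,700
Regional Park District: $623,700 × 0.00567 = $3,536.379
Ashport CSD: ($623,700 − $4,400) × 0.00859 = $619,300 × 0.00859 = $5,319.787
City of Fairoaks: ($623,700 − $4,400) × 0.01244 = $619,300 × 0.01244 = $7,704.092
Brackenridge Township: ($623,700 − $4,400) × 0.00384 = $619,300 × 0.00384 = $2,378.112
Haverlea County: ($623,700 − $4,400) × 0.00847 = $619,300 × 0.00847 = $5,245.471
Levies subtotal = $24,183.841
Total = $24,183.841 + $781 = $24,964.841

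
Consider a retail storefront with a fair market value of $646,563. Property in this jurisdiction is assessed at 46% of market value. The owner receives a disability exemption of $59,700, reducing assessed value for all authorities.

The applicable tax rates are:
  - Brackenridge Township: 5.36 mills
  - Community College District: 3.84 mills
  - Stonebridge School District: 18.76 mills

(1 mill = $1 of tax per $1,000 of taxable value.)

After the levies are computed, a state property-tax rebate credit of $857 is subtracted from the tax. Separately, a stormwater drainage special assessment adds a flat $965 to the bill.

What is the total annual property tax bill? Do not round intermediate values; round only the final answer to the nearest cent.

Assessed value = $646,563 × 0.46 = $297,418.98
Taxable value = $297,418.98 − $59,700 = $237,718.98
Brackenridge Township: $237,718.98 × 0.00536 = $1,274.1737328
Community College District: $237,718.98 × 0.00384 = $912.8408832
Stonebridge School District: $237,718.98 × 0.01876 = $4,459.6080648
Levies subtotal = $6,646.6226808
After credit = $6,646.6226808 − $857 = $5,789.6226808
Total = $5,789.6226808 + $965 = $6,754.6226808

$6,754.62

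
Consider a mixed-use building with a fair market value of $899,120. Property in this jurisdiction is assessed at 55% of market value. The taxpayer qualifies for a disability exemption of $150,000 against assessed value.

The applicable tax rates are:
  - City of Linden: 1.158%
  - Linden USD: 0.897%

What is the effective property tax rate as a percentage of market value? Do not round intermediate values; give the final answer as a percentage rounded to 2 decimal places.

Assessed value = $899,120 × 0.55 = $494,516
Taxable value = $494,516 − $150,000 = $344,516
City of Linden: $344,516 × 0.01158 = $3,989.49528
Linden USD: $344,516 × 0.00897 = $3,090.30852
Total tax = $7,079.8038
Effective rate = $7,079.8038 ÷ $899,120 = 0.79% of market value

0.79%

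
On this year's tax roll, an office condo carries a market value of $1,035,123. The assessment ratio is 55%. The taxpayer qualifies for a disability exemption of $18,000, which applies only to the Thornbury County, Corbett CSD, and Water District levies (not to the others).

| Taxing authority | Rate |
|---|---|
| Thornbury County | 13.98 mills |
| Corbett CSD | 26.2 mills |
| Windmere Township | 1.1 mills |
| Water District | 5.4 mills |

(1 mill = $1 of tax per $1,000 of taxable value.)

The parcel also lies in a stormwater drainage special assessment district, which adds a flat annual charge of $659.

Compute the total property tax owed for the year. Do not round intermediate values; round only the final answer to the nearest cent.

$26,414.31

Assessed value = $1,035,123 × 0.55 = $569,317.65
Thornbury County: ($569,317.65 − $18,000) × 0.01398 = $551,317.65 × 0.01398 = $7,707.420747
Corbett CSD: ($569,317.65 − $18,000) × 0.0262 = $551,317.65 × 0.0262 = $14,444.52243
Windmere Township: $569,317.65 × 0.0011 = $626.249415
Water District: ($569,317.65 − $18,000) × 0.0054 = $551,317.65 × 0.0054 = $2,977.11531
Levies subtotal = $25,755.307902
Total = $25,755.307902 + $659 = $26,414.307902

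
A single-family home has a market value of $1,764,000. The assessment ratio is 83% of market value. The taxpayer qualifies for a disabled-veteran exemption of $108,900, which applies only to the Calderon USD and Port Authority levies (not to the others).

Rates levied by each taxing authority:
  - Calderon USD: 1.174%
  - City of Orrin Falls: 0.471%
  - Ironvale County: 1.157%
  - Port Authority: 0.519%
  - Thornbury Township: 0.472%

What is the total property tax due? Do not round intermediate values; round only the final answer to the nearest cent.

Assessed value = $1,764,000 × 0.83 = $1,464,120
Calderon USD: ($1,464,120 − $108,900) × 0.01174 = $1,355,220 × 0.01174 = $15,910.2828
City of Orrin Falls: $1,464,120 × 0.00471 = $6,896.0052
Ironvale County: $1,464,120 × 0.01157 = $16,939.8684
Port Authority: ($1,464,120 − $108,900) × 0.00519 = $1,355,220 × 0.00519 = $7,033.5918
Thornbury Township: $1,464,120 × 0.00472 = $6,910.6464
Total = $53,690.3946

$53,690.39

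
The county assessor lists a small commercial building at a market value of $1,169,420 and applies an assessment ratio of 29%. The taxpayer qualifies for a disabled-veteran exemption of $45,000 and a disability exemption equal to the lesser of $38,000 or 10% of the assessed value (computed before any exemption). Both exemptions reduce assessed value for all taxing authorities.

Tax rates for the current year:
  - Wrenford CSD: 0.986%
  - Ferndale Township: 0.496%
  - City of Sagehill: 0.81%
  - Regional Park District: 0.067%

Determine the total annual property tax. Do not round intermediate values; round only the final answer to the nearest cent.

$6,138.56

Assessed value = $1,169,420 × 0.29 = $339,131.8
Disability exemption = min($38,000, 10% × $339,131.8) = min($38,000, $33,913.18) = $33,913.18 (percentage binds)
Taxable value = $339,131.8 − $45,000 − $33,913.18 = $260,218.62
Wrenford CSD: $260,218.62 × 0.00986 = $2,565.7555932
Ferndale Township: $260,218.62 × 0.00496 = $1,290.6843552
City of Sagehill: $260,218.62 × 0.0081 = $2,107.770822
Regional Park District: $260,218.62 × 0.00067 = $174.3464754
Total = $6,138.5572458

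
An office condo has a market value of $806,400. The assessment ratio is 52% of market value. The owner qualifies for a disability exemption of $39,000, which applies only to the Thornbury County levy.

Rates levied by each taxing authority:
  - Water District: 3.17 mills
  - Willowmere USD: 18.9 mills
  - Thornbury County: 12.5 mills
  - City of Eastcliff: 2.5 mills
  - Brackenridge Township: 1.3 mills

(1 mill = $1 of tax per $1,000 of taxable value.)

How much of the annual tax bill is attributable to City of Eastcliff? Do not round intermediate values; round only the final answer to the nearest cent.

$1,048.32

Assessed value = $806,400 × 0.52 = $419,328
City of Eastcliff taxable value = $419,328 (exemption does not apply)
City of Eastcliff levy = $419,328 × 0.0025 = $1,048.32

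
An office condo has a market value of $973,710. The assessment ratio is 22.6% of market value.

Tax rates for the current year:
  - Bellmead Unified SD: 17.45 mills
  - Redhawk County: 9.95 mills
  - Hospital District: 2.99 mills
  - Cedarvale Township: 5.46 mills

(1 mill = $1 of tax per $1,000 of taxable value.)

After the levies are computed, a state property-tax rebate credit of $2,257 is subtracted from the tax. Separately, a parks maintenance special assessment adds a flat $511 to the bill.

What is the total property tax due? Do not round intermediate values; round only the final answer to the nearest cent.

Assessed value = $973,710 × 0.226 = $220,058.46
Bellmead Unified SD: $220,058.46 × 0.01745 = $3,840.020127
Redhawk County: $220,058.46 × 0.00995 = $2,189.581677
Hospital District: $220,058.46 × 0.00299 = $657.9747954
Cedarvale Township: $220,058.46 × 0.00546 = $1,201.5191916
Levies subtotal = $7,889.095791
After credit = $7,889.095791 − $2,257 = $5,632.095791
Total = $5,632.095791 + $511 = $6,143.095791

$6,143.10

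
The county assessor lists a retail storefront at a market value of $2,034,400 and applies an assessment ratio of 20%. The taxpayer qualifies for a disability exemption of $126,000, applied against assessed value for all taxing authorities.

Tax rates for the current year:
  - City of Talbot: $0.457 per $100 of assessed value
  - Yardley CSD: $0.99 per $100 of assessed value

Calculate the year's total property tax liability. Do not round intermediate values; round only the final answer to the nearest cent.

Assessed value = $2,034,400 × 0.2 = $406,880
Taxable value = $406,880 − $126,000 = $280,880
City of Talbot: $280,880 × 0.00457 = $1,283.6216
Yardley CSD: $280,880 × 0.0099 = $2,780.712
Total = $1,283.6216 + $2,780.712 = $4,064.3336

$4,064.33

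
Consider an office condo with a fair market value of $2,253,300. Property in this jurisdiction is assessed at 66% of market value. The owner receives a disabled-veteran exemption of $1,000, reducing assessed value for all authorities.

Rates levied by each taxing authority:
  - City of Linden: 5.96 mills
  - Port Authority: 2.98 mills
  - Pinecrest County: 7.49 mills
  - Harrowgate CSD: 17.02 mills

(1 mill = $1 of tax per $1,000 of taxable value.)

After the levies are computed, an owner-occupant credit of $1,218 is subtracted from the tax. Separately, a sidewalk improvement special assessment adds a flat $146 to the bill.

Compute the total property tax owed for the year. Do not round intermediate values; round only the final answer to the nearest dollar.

$48,641

Assessed value = $2,253,300 × 0.66 = $1,487,178
Taxable value = $1,487,178 − $1,000 = $1,486,178
City of Linden: $1,486,178 × 0.00596 = $8,857.62088
Port Authority: $1,486,178 × 0.00298 = $4,428.81044
Pinecrest County: $1,486,178 × 0.00749 = $11,131.47322
Harrowgate CSD: $1,486,178 × 0.01702 = $25,294.74956
Levies subtotal = $49,712.6541
After credit = $49,712.6541 − $1,218 = $48,494.6541
Total = $48,494.6541 + $146 = $48,640.6541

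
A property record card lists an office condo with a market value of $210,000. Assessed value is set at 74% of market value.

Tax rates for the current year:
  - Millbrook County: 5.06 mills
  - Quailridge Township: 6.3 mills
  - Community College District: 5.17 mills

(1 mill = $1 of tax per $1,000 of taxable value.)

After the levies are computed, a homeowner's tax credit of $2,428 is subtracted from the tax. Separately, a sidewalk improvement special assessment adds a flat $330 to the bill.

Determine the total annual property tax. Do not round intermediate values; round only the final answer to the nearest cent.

$470.76

Assessed value = $210,000 × 0.74 = $155,400
Millbrook County: $155,400 × 0.00506 = $786.324
Quailridge Township: $155,400 × 0.0063 = $979.02
Community College District: $155,400 × 0.00517 = $803.418
Levies subtotal = $2,568.762
After credit = $2,568.762 − $2,428 = $140.762
Total = $140.762 + $330 = $470.762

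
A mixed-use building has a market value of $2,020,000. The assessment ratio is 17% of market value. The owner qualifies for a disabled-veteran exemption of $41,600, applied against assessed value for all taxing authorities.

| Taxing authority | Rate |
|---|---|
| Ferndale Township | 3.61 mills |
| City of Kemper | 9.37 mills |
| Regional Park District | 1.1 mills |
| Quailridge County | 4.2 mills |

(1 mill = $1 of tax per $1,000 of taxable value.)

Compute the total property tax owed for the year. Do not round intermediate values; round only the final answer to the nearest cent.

$5,516.90

Assessed value = $2,020,000 × 0.17 = $343,400
Taxable value = $343,400 − $41,600 = $301,800
Ferndale Township: $301,800 × 0.00361 = $1,089.498
City of Kemper: $301,800 × 0.00937 = $2,827.866
Regional Park District: $301,800 × 0.0011 = $331.98
Quailridge County: $301,800 × 0.0042 = $1,267.56
Total = $1,089.498 + $2,827.866 + $331.98 + $1,267.56 = $5,516.904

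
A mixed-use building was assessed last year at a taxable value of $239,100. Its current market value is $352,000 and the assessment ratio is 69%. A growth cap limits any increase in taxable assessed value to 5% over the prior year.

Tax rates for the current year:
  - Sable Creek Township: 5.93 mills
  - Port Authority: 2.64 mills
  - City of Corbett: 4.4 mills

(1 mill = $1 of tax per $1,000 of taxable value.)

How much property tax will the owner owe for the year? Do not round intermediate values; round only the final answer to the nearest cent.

Uncapped assessed value = $352,000 × 0.69 = $242,880
Cap limit = $239,100 × 1.05 = $251,055
Taxable assessed value = min($242,880, $251,055) = $242,880 (cap does not bind)
Sable Creek Township: $242,880 × 0.00593 = $1,440.2784
Port Authority: $242,880 × 0.00264 = $641.2032
City of Corbett: $242,880 × 0.0044 = $1,068.672
Total = $3,150.1536

$3,150.15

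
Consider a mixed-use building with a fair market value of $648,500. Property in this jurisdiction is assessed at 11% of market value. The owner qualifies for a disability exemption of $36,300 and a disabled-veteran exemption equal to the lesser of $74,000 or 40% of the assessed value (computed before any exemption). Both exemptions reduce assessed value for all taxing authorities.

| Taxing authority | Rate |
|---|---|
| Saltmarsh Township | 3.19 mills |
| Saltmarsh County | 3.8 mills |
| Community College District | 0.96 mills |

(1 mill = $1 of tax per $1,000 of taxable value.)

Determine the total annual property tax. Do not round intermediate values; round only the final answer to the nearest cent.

Assessed value = $648,500 × 0.11 = $71,335
Disabled-veteran exemption = min($74,000, 40% × $71,335) = min($74,000, $28,534) = $28,534 (percentage binds)
Taxable value = $71,335 − $36,300 − $28,534 = $6,501
Saltmarsh Township: $6,501 × 0.00319 = $20.73819
Saltmarsh County: $6,501 × 0.0038 = $24.7038
Community College District: $6,501 × 0.00096 = $6.24096
Total = $51.68295

$51.68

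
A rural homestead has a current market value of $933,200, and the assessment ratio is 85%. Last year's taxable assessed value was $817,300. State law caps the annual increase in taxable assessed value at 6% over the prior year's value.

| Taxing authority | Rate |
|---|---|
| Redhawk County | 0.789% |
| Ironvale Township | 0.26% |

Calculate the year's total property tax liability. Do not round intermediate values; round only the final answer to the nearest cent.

Uncapped assessed value = $933,200 × 0.85 = $793,220
Cap limit = $817,300 × 1.06 = $866,338
Taxable assessed value = min($793,220, $866,338) = $793,220 (cap does not bind)
Redhawk County: $793,220 × 0.00789 = $6,258.5058
Ironvale Township: $793,220 × 0.0026 = $2,062.372
Total = $8,320.8778

$8,320.88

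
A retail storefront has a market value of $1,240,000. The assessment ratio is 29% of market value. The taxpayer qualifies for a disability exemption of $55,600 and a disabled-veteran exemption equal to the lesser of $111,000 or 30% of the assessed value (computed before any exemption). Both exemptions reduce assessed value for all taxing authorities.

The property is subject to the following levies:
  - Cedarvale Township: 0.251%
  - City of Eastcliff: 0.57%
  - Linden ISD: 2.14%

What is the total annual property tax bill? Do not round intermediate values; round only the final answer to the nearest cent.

Assessed value = $1,240,000 × 0.29 = $359,600
Disabled-veteran exemption = min($111,000, 30% × $359,600) = min($111,000, $107,880) = $107,880 (percentage binds)
Taxable value = $359,600 − $55,600 − $107,880 = $196,120
Cedarvale Township: $196,120 × 0.00251 = $492.2612
City of Eastcliff: $196,120 × 0.0057 = $1,117.884
Linden ISD: $196,120 × 0.0214 = $4,196.968
Total = $5,807.1132

$5,807.11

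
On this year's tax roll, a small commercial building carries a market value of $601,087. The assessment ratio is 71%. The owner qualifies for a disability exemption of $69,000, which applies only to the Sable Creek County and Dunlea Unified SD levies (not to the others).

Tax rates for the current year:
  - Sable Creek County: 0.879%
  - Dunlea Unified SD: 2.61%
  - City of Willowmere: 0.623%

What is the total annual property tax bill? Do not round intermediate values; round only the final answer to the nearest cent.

$15,141.45

Assessed value = $601,087 × 0.71 = $426,771.77
Sable Creek County: ($426,771.77 − $69,000) × 0.00879 = $357,771.77 × 0.00879 = $3,144.8138583
Dunlea Unified SD: ($426,771.77 − $69,000) × 0.0261 = $357,771.77 × 0.0261 = $9,337.843197
City of Willowmere: $426,771.77 × 0.00623 = $2,658.7881271
Total = $15,141.4451824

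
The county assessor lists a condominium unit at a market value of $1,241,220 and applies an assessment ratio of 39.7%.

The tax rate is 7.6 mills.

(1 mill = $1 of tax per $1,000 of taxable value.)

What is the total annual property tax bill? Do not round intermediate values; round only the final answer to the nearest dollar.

Assessed value = $1,241,220 × 0.397 = $492,764.34
Tax = $492,764.34 × 0.0076 = $3,745.008984

$3,745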